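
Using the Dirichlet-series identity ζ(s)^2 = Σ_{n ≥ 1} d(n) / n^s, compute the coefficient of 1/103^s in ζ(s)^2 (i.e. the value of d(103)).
d(103) = 2

ζ(s)^2 = (Σ 1/m^s)(Σ 1/k^s). The coefficient of 1/n^s in the product is the number of ordered pairs (m, k) with mk = n, which equals d(n). For n = 103, divisors are [1, 103], so d(103) = 2.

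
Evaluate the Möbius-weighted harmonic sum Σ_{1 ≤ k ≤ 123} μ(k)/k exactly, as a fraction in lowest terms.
Σ μ(k)/k = 23090940688334333795050585396213953208427071/3161005464041760778814520629154366249327468699

Values of μ(k) for 1 ≤ k ≤ 123: μ(1) = 1, μ(2) = -1, μ(3) = -1, μ(5) = -1, μ(6) = 1, μ(7) = -1, μ(10) = 1, μ(11) = -1, μ(13) = -1, μ(14) = 1, μ(15) = 1, μ(17) = -1, μ(19) = -1, μ(21) = 1, μ(22) = 1, μ(23) = -1, μ(26) = 1, μ(29) = -1, μ(30) = -1, μ(31) = -1, μ(33) = 1, μ(34) = 1, μ(35) = 1, μ(37) = -1, μ(38) = 1, μ(39) = 1, μ(41) = -1, μ(42) = -1, μ(43) = -1, μ(46) = 1, μ(47) = -1, μ(51) = 1, μ(53) = -1, μ(55) = 1, μ(57) = 1, μ(58) = 1, μ(59) = -1, μ(61) = -1, μ(62) = 1, μ(65) = 1, μ(66) = -1, μ(67) = -1, μ(69) = 1, μ(70) = -1, μ(71) = -1, μ(73) = -1, μ(74) = 1, μ(77) = 1, μ(78) = -1, μ(79) = -1, μ(82) = 1, μ(83) = -1, μ(85) = 1, μ(86) = 1, μ(87) = 1, μ(89) = -1, μ(91) = 1, μ(93) = 1, μ(94) = 1, μ(95) = 1, μ(97) = -1, μ(101) = -1, μ(102) = -1, μ(103) = -1, μ(105) = -1, μ(106) = 1, μ(107) = -1, μ(109) = -1, μ(110) = -1, μ(111) = 1, μ(113) = -1, μ(114) = -1, μ(115) = 1, μ(118) = 1, μ(119) = 1, μ(122) = 1, μ(123) = 1, with μ = 0 on non-squarefree integers. Summing μ(k)/k for k where μ(k) ≠ 0 gives 23090940688334333795050585396213953208427071/3161005464041760778814520629154366249327468699 ≈ 0.0073. (PNT ⟺ this sum → 0 as n → ∞.)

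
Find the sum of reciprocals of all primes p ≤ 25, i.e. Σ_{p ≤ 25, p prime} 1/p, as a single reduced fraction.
Σ 1/p = 334406399/223092870

π(25) = 9, so the primes ≤ 25 are [2, 3, 5, 7, 11, 13, 17, 19, 23]. Summing 1/p over these primes: 334406399/223092870 ≈ 1.4990. Mertens estimate ln ln(25) + 0.2615 ≈ 1.4305.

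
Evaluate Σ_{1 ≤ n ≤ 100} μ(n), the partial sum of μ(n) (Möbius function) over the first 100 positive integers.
Σ_{n ≤ 100} μ(n) = 1

Compute μ(n) for each 1 ≤ n ≤ 100: μ(1) = 1, μ(2) = -1, μ(3) = -1, μ(4) = 0, μ(5) = -1, μ(6) = 1, μ(7) = -1, μ(8) = 0, μ(9) = 0, μ(10) = 1, μ(11) = -1, μ(12) = 0, μ(13) = -1, μ(14) = 1, μ(15) = 1, μ(16) = 0, μ(17) = -1, μ(18) = 0, μ(19) = -1, μ(20) = 0, μ(21) = 1, μ(22) = 1, μ(23) = -1, μ(24) = 0, μ(25) = 0, μ(26) = 1, μ(27) = 0, μ(28) = 0, μ(29) = -1, μ(30) = -1, μ(31) = -1, μ(32) = 0, μ(33) = 1, μ(34) = 1, μ(35) = 1, μ(36) = 0, μ(37) = -1, μ(38) = 1, μ(39) = 1, μ(40) = 0, μ(41) = -1, μ(42) = -1, μ(43) = -1, μ(44) = 0, μ(45) = 0, μ(46) = 1, μ(47) = -1, μ(48) = 0, μ(49) = 0, μ(50) = 0, μ(51) = 1, μ(52) = 0, μ(53) = -1, μ(54) = 0, μ(55) = 1, μ(56) = 0, μ(57) = 1, μ(58) = 1, μ(59) = -1, μ(60) = 0, μ(61) = -1, μ(62) = 1, μ(63) = 0, μ(64) = 0, μ(65) = 1, μ(66) = -1, μ(67) = -1, μ(68) = 0, μ(69) = 1, μ(70) = -1, μ(71) = -1, μ(72) = 0, μ(73) = -1, μ(74) = 1, μ(75) = 0, μ(76) = 0, μ(77) = 1, μ(78) = -1, μ(79) = -1, μ(80) = 0, μ(81) = 0, μ(82) = 1, μ(83) = -1, μ(84) = 0, μ(85) = 1, μ(86) = 1, μ(87) = 1, μ(88) = 0, μ(89) = -1, μ(90) = 0, μ(91) = 1, μ(92) = 0, μ(93) = 1, μ(94) = 1, μ(95) = 1, μ(96) = 0, μ(97) = -1, μ(98) = 0, μ(99) = 0, μ(100) = 0. Summing all 100 values: 1. (Mertens function M(x) = Σ_{n ≤ x} μ(n); on average M(x) should be small (PNT ⟺ M(x) = o(x)).)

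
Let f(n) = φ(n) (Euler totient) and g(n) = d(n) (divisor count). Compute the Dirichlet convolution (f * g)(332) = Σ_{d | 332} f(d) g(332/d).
(φ * d)(332) = 588

Divisors of 332: [1, 2, 4, 83, 166, 332]. For each d | 332:
  d = 1: φ(1) · d(332/1) = 1 · 6 = 6
  d = 2: φ(2) · d(332/2) = 1 · 4 = 4
  d = 4: φ(4) · d(332/4) = 2 · 2 = 4
  d = 83: φ(83) · d(332/83) = 82 · 3 = 246
  d = 166: φ(166) · d(332/166) = 82 · 2 = 164
  d = 332: φ(332) · d(332/332) = 164 · 1 = 164
Summing: (φ * d)(332) = 6 + 4 + 4 + 246 + 164 + 164 = 588.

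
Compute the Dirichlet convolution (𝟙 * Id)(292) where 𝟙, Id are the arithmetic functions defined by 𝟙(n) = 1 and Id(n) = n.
(𝟙 * Id)(292) = 518

Divisors of 292: [1, 2, 4, 73, 146, 292]. For each d | 292:
  d = 1: 𝟙(1) · Id(292/1) = 1 · 292 = 292
  d = 2: 𝟙(2) · Id(292/2) = 1 · 146 = 146
  d = 4: 𝟙(4) · Id(292/4) = 1 · 73 = 73
  d = 73: 𝟙(73) · Id(292/73) = 1 · 4 = 4
  d = 146: 𝟙(146) · Id(292/146) = 1 · 2 = 2
  d = 292: 𝟙(292) · Id(292/292) = 1 · 1 = 1
Summing: (𝟙 * Id)(292) = 292 + 146 + 73 + 4 + 2 + 1 = 518.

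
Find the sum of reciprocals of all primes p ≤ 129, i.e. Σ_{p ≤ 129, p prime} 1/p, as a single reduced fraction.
Σ 1/p = 7457575819106455685806801283735357697478405891621/4014476939333036189094441199026045136645885247730

π(129) = 31, so the primes ≤ 129 are [2, 3, 5, 7, 11, 13, 17, 19, 23, 29, 31, 37, 41, 43, 47, 53, 59, 61, 67, 71, 73, 79, 83, 89, 97, 101, 103, 107, 109, 113, 127]. Summing 1/p over these primes: 7457575819106455685806801283735357697478405891621/4014476939333036189094441199026045136645885247730 ≈ 1.8577. Mertens estimate ln ln(129) + 0.2615 ≈ 1.8425.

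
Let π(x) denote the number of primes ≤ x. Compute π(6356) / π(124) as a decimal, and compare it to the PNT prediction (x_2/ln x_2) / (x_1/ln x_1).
π(6356)/π(124) = 827/30 ≈ 27.5667;  PNT prediction ≈ 28.2145.

π(124) = 30 and π(6356) = 827, so π(6356)/π(124) ≈ 27.5667. The PNT-predicted ratio is (6356/ln(6356)) / (124/ln(124)) ≈ 28.2145. The two agree to within a few percent, as expected.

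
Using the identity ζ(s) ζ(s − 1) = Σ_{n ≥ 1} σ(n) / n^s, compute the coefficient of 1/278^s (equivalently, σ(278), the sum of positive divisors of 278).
σ(278) = 420

In the product (Σ m^0/m^s)(Σ k / k^s) = Σ (Σ_{d | n} d) / n^s, the coefficient of 1/n^s is σ(n) = Σ_{d | n} d. For n = 278, divisors are [1, 2, 139, 278]; summing: σ(278) = 420.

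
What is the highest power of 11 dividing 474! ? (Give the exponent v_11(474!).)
v_11(474!) = 46

Legendre's formula: v_p(n!) = Σ_{k ≥ 1} ⌊n / p^k⌋. For p = 11, n = 474, the terms are:
  ⌊474/11^1⌋ = ⌊474/11⌋ = 43
  ⌊474/11^2⌋ = ⌊474/121⌋ = 3
(the next term ⌊474/11^3⌋ = 0, terminating the sum). Summing: v_11(474!) = 43 + 3 = 46.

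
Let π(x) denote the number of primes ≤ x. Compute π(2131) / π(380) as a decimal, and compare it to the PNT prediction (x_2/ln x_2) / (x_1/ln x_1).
π(2131)/π(380) = 321/75 ≈ 4.2800;  PNT prediction ≈ 4.3463.

π(380) = 75 and π(2131) = 321, so π(2131)/π(380) ≈ 4.2800. The PNT-predicted ratio is (2131/ln(2131)) / (380/ln(380)) ≈ 4.3463. The two agree to within a few percent, as expected.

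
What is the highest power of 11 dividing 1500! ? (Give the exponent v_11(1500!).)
v_11(1500!) = 149

Legendre's formula: v_p(n!) = Σ_{k ≥ 1} ⌊n / p^k⌋. For p = 11, n = 1500, the terms are:
  ⌊1500/11^1⌋ = ⌊1500/11⌋ = 136
  ⌊1500/11^2⌋ = ⌊1500/121⌋ = 12
  ⌊1500/11^3⌋ = ⌊1500/1331⌋ = 1
(the next term ⌊1500/11^4⌋ = 0, terminating the sum). Summing: v_11(1500!) = 136 + 12 + 1 = 149.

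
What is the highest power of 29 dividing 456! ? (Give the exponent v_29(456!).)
v_29(456!) = 15

Legendre's formula: v_p(n!) = Σ_{k ≥ 1} ⌊n / p^k⌋. For p = 29, n = 456, the terms are:
  ⌊456/29^1⌋ = ⌊456/29⌋ = 15
(the next term ⌊456/29^2⌋ = 0, terminating the sum). Summing: v_29(456!) = 15 = 15.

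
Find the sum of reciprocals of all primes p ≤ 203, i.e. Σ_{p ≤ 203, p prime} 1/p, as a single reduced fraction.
Σ 1/p = 15202313841027497739047080375538859939135227730139536997746371469607707132833646367/7799922041683461553249199106329813876687996789903550945093032474868511536164700810

π(203) = 46, so the primes ≤ 203 are [2, 3, 5, 7, 11, 13, 17, 19, 23, 29, 31, 37, 41, 43, 47, 53, 59, 61, 67, 71, 73, 79, 83, 89, 97, 101, 103, 107, 109, 113, 127, 131, 137, 139, 149, 151, 157, 163, 167, 173, 179, 181, 191, 193, 197, 199]. Summing 1/p over these primes: 15202313841027497739047080375538859939135227730139536997746371469607707132833646367/7799922041683461553249199106329813876687996789903550945093032474868511536164700810 ≈ 1.9490. Mertens estimate ln ln(203) + 0.2615 ≈ 1.9317.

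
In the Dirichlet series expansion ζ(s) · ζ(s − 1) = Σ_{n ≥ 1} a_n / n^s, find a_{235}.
σ(235) = 288

In the product (Σ m^0/m^s)(Σ k / k^s) = Σ (Σ_{d | n} d) / n^s, the coefficient of 1/n^s is σ(n) = Σ_{d | n} d. For n = 235, divisors are [1, 5, 47, 235]; summing: σ(235) = 288.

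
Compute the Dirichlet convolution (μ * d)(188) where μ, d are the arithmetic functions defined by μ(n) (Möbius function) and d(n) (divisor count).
(μ * d)(188) = 1

Divisors of 188: [1, 2, 4, 47, 94, 188]. For each d | 188:
  d = 1: μ(1) · d(188/1) = 1 · 6 = 6
  d = 2: μ(2) · d(188/2) = -1 · 4 = -4
  d = 4: μ(4) · d(188/4) = 0 · 2 = 0
  d = 47: μ(47) · d(188/47) = -1 · 3 = -3
  d = 94: μ(94) · d(188/94) = 1 · 2 = 2
  d = 188: μ(188) · d(188/188) = 0 · 1 = 0
Summing: (μ * d)(188) = 6 + -4 + 0 + -3 + 2 + 0 = 1.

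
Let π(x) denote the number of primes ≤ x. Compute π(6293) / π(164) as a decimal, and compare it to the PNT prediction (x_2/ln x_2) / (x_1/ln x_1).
π(6293)/π(164) = 818/38 ≈ 21.5263;  PNT prediction ≈ 22.3720.

π(164) = 38 and π(6293) = 818, so π(6293)/π(164) ≈ 21.5263. The PNT-predicted ratio is (6293/ln(6293)) / (164/ln(164)) ≈ 22.3720. The two agree to within a few percent, as expected.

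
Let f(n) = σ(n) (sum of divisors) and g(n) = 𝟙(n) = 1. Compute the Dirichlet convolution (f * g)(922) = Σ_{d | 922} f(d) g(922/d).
(σ * 𝟙)(922) = 1852

Divisors of 922: [1, 2, 461, 922]. For each d | 922:
  d = 1: σ(1) · 𝟙(922/1) = 1 · 1 = 1
  d = 2: σ(2) · 𝟙(922/2) = 3 · 1 = 3
  d = 461: σ(461) · 𝟙(922/461) = 462 · 1 = 462
  d = 922: σ(922) · 𝟙(922/922) = 1386 · 1 = 1386
Summing: (σ * 𝟙)(922) = 1 + 3 + 462 + 1386 = 1852.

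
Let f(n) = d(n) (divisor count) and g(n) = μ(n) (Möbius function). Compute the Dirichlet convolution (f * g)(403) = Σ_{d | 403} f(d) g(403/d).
(d * μ)(403) = 1

Divisors of 403: [1, 13, 31, 403]. For each d | 403:
  d = 1: d(1) · μ(403/1) = 1 · 1 = 1
  d = 13: d(13) · μ(403/13) = 2 · -1 = -2
  d = 31: d(31) · μ(403/31) = 2 · -1 = -2
  d = 403: d(403) · μ(403/403) = 4 · 1 = 4
Summing: (d * μ)(403) = 1 + -2 + -2 + 4 = 1.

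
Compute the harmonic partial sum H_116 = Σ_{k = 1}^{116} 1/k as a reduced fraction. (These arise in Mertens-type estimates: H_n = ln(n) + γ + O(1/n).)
H_116 = 92723052988307480317436790993517488799788772043569/17379782769567790172972927968296006432665936992320

Direct summation: H_116 = 1 + 1/2 + ... + 1/116. The least common denominator is lcm(1, ..., 116) = 955888052326228459513511038256280353796626534577600; over this denominator the numerator is 955888052326228459513511038256280353796626534577600 + 477944026163114229756755519128140176898313267288800 + 318629350775409486504503679418760117932208844859200 + 238972013081557114878377759564070088449156633644400 + 191177610465245691902702207651256070759325306915520 + 159314675387704743252251839709380058966104422429600 + 136555436046604065644787291179468621970946647796800 + 119486006540778557439188879782035044224578316822200 + 106209783591803162168167893139586705977402948286400 + 95588805232622845951351103825628035379662653457760 + 86898913847838950864864639841480032163329684961600 + 79657337693852371626125919854690029483052211214800 + 73529850178940650731808541404329257984355887275200 + 68277718023302032822393645589734310985473323898400 + 63725870155081897300900735883752023586441768971840 + 59743003270389278719594439891017522112289158411100 + 56228708960366379971383002250369432576272149092800 + 53104891795901581084083946569793352988701474143200 + 50309897490854129448079528329277913357717186030400 + 47794402616311422975675551912814017689831326728880 + 45518478682201355214929097059822873990315549265600 + 43449456923919475432432319920740016081664842480800 + 41560350101140367804935262532881754512896805851200 + 39828668846926185813062959927345014741526105607400 + 38235522093049138380540441530251214151865061383104 + 36764925089470325365904270702164628992177943637600 + 35403261197267720722722631046528901992467649428800 + 34138859011651016411196822794867155492736661949200 + 32961656976766498603914173732975184613676777054400 + 31862935077540948650450367941876011793220884485920 + 30835098462136401919790678653428398509568597889600 + 29871501635194639359797219945508761056144579205550 + 28966304615946316954954879947160010721109894987200 + 28114354480183189985691501125184716288136074546400 + 27311087209320813128957458235893724394189329559360 + 26552445897950790542041973284896676494350737071600 + 25834812225033201608473271304223793345854771204800 + 25154948745427064724039764164638956678858593015200 + 24509950059646883577269513801443085994785295758400 + 23897201308155711487837775956407008844915663364440 + 23314342739664108768622220445275130580405525233600 + 22759239341100677607464548529911436995157774632800 + 22229954705261126965430489261773961716200617083200 + 21724728461959737716216159960370008040832421240400 + 21241956718360632433633578627917341195480589657280 + 20780175050570183902467631266440877256448402925600 + 20338043666515499138585341239495326676523968820800 + 19914334423463092906531479963672507370763052803700 + 19507919435229152234969613025638374567278092542400 + 19117761046524569190270220765125607075932530691552 + 18742902986788793323794334083456477525424049697600 + 18382462544735162682952135351082314496088971818800 + 18035623628796763387047378080307176486728802539200 + 17701630598633860361361315523264450996233824714400 + 17379782769567790172972927968296006432665936992320 + 17069429505825508205598411397433577746368330974600 + 16769965830284709816026509443092637785905728676800 + 16480828488383249301957086866487592306838388527200 + 16201492412308956940906966750106446674519093806400 + 15931467538770474325225183970938005896610442242960 + 15670295939774237041205098987807874652403713681600 + 15417549231068200959895339326714199254784298944800 + 15172826227400451738309699019940957996771849755200 + 14935750817597319679898609972754380528072289602775 + 14705970035788130146361708280865851596871177455040 + 14483152307973158477477439973580005360554947493600 + 14266985855615350141992702063526572444725769172800 + 14057177240091594992845750562592358144068037273200 + 13853450033713455934978420844293918170965601950400 + 13655543604660406564478729117946862197094664779680 + 13463212004594767035401563919102540194318683585600 + 13276222948975395271020986642448338247175368535800 + 13094356881181211774157685455565484298583925131200 + 12917406112516600804236635652111896672927385602400 + 12745174031016379460180147176750404717288353794368 + 12577474372713532362019882082319478339429296507600 + 12414130549691278694980662834497147451904240708800 + 12254975029823441788634756900721542997392647879200 + 12099848763623145057133051117168105744261095374400 + 11948600654077855743918887978203504422457831682220 + 11801087065755906907574210348842967330822549809600 + 11657171369832054384311110222637565290202762616800 + 11516723522002752524259169135617835587911163067200 + 11379619670550338803732274264955718497578887316400 + 11245741792073275994276600450073886515254429818560 + 11114977352630563482715244630886980858100308541600 + 10987218992255499534638057910991728204558925684800 + 10862364230979868858108079980185004020416210620200 + 10740315194676724264196753238834610716816028478400 + 10620978359180316216816789313958670597740294828640 + 10504264311277235818829791629189893997765126753600 + 10390087525285091951233815633220438628224201462800 + 10278366154045467306596892884476132836522865963200 + 10169021833257749569292670619747663338261984410400 + 10061979498170825889615905665855582671543437206080 + 9957167211731546453265739981836253685381526401850 + 9854516003363179994984649878930725296872438500800 + 9753959717614576117484806512819187283639046271200 + 9655434871982105651651626649053336907036631662400 + 9558880523262284595135110382562803537966265345776 + 9464238141843846133797138992636439146501252817600 + 9371451493394396661897167041728238762712024848800 + 9280466527439111257412728526760003434918704219200 + 9191231272367581341476067675541157248044485909400 + 9103695736440271042985819411964574798063109853120 + 9017811814398381693523689040153588243364401269600 + 8933533199310546350593561105198881811183425556800 + 8850815299316930180680657761632225498116912357200 + 8769615158956224399206523286754865631161711326400 + 8689891384783895086486463984148003216332968496160 + 8611604075011067202824423768074597781951590401600 + 8534714752912754102799205698716788873184165487300 + 8459186303771933270031071135011330564571916235200 + 8384982915142354908013254721546318892952864338400 + 8312070020228073560987052506576350902579361170240 + 8240414244191624650978543433243796153419194263600 = 5099767914356911417459023504643461883988382462396295, so H_116 = 5099767914356911417459023504643461883988382462396295/955888052326228459513511038256280353796626534577600; reducing by gcd(5099767914356911417459023504643461883988382462396295, 955888052326228459513511038256280353796626534577600) = 55 gives 92723052988307480317436790993517488799788772043569/17379782769567790172972927968296006432665936992320 ≈ 5.33511. (The PNT-adjacent estimate ln(116) + γ ≈ 5.33081 matches within O(1/n).)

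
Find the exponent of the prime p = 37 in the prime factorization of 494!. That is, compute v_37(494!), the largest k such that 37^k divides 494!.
v_37(494!) = 13

Legendre's formula: v_p(n!) = Σ_{k ≥ 1} ⌊n / p^k⌋. For p = 37, n = 494, the terms are:
  ⌊494/37^1⌋ = ⌊494/37⌋ = 13
(the next term ⌊494/37^2⌋ = 0, terminating the sum). Summing: v_37(494!) = 13 = 13.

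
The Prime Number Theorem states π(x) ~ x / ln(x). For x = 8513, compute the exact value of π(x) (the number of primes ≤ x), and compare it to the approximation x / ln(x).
π(8513) = 1061;  x/ln(x) ≈ 940.73;  relative error ≈ 11.34%.

Directly count primes up to 8513: π(8513) = 1061. The PNT approximation gives 8513/ln(8513) ≈ 8513/9.04935 ≈ 940.73. Relative error (π(x) − x/ln(x)) / π(x) ≈ 11.34%; the approximation is known to undercount slightly (Li(x) is a better estimate).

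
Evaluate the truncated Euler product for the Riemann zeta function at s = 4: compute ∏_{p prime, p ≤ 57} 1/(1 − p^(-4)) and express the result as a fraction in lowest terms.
∏ = 750937919501355467062347671738968589096863062629/693820677147413996973765862820413440000000000000

The primes p ≤ 57 are [2, 3, 5, 7, 11, 13, 17, 19, 23, 29, 31, 37, 41, 43, 47, 53]. For each prime, (1 − 1/p^4)^(-1) = p^4 / (p^4 − 1). The product is (1 − 1/2^4)^(-1), (1 − 1/3^4)^(-1), (1 − 1/5^4)^(-1), (1 − 1/7^4)^(-1), (1 − 1/11^4)^(-1), (1 − 1/13^4)^(-1), (1 − 1/17^4)^(-1), (1 − 1/19^4)^(-1), (1 − 1/23^4)^(-1), (1 − 1/29^4)^(-1), (1 − 1/31^4)^(-1), (1 − 1/37^4)^(-1), (1 − 1/41^4)^(-1), (1 − 1/43^4)^(-1), (1 − 1/47^4)^(-1), (1 − 1/53^4)^(-1) = ∏ p^4 / (p^4 − 1) = 750937919501355467062347671738968589096863062629/693820677147413996973765862820413440000000000000.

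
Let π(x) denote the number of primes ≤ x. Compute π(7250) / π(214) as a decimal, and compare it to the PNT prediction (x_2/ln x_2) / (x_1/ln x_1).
π(7250)/π(214) = 927/47 ≈ 19.7234;  PNT prediction ≈ 20.4518.

π(214) = 47 and π(7250) = 927, so π(7250)/π(214) ≈ 19.7234. The PNT-predicted ratio is (7250/ln(7250)) / (214/ln(214)) ≈ 20.4518. The two agree to within a few percent, as expected.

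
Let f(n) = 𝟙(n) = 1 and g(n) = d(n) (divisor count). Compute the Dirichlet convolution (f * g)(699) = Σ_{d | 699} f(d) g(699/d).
(𝟙 * d)(699) = 9

Divisors of 699: [1, 3, 233, 699]. For each d | 699:
  d = 1: 𝟙(1) · d(699/1) = 1 · 4 = 4
  d = 3: 𝟙(3) · d(699/3) = 1 · 2 = 2
  d = 233: 𝟙(233) · d(699/233) = 1 · 2 = 2
  d = 699: 𝟙(699) · d(699/699) = 1 · 1 = 1
Summing: (𝟙 * d)(699) = 4 + 2 + 2 + 1 = 9.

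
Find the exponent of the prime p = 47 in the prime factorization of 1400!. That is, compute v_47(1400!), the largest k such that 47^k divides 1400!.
v_47(1400!) = 29

Legendre's formula: v_p(n!) = Σ_{k ≥ 1} ⌊n / p^k⌋. For p = 47, n = 1400, the terms are:
  ⌊1400/47^1⌋ = ⌊1400/47⌋ = 29
(the next term ⌊1400/47^2⌋ = 0, terminating the sum). Summing: v_47(1400!) = 29 = 29.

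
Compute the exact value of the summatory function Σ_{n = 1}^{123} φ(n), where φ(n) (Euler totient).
Σ_{n ≤ 123} φ(n) = 4636

Compute φ(n) for each 1 ≤ n ≤ 123: φ(1) = 1, φ(2) = 1, φ(3) = 2, φ(4) = 2, φ(5) = 4, φ(6) = 2, φ(7) = 6, φ(8) = 4, φ(9) = 6, φ(10) = 4, φ(11) = 10, φ(12) = 4, φ(13) = 12, φ(14) = 6, φ(15) = 8, φ(16) = 8, φ(17) = 16, φ(18) = 6, φ(19) = 18, φ(20) = 8, φ(21) = 12, φ(22) = 10, φ(23) = 22, φ(24) = 8, φ(25) = 20, φ(26) = 12, φ(27) = 18, φ(28) = 12, φ(29) = 28, φ(30) = 8, φ(31) = 30, φ(32) = 16, φ(33) = 20, φ(34) = 16, φ(35) = 24, φ(36) = 12, φ(37) = 36, φ(38) = 18, φ(39) = 24, φ(40) = 16, φ(41) = 40, φ(42) = 12, φ(43) = 42, φ(44) = 20, φ(45) = 24, φ(46) = 22, φ(47) = 46, φ(48) = 16, φ(49) = 42, φ(50) = 20, φ(51) = 32, φ(52) = 24, φ(53) = 52, φ(54) = 18, φ(55) = 40, φ(56) = 24, φ(57) = 36, φ(58) = 28, φ(59) = 58, φ(60) = 16, φ(61) = 60, φ(62) = 30, φ(63) = 36, φ(64) = 32, φ(65) = 48, φ(66) = 20, φ(67) = 66, φ(68) = 32, φ(69) = 44, φ(70) = 24, φ(71) = 70, φ(72) = 24, φ(73) = 72, φ(74) = 36, φ(75) = 40, φ(76) = 36, φ(77) = 60, φ(78) = 24, φ(79) = 78, φ(80) = 32, φ(81) = 54, φ(82) = 40, φ(83) = 82, φ(84) = 24, φ(85) = 64, φ(86) = 42, φ(87) = 56, φ(88) = 40, φ(89) = 88, φ(90) = 24, φ(91) = 72, φ(92) = 44, φ(93) = 60, φ(94) = 46, φ(95) = 72, φ(96) = 32, φ(97) = 96, φ(98) = 42, φ(99) = 60, φ(100) = 40, φ(101) = 100, φ(102) = 32, φ(103) = 102, φ(104) = 48, φ(105) = 48, φ(106) = 52, φ(107) = 106, φ(108) = 36, φ(109) = 108, φ(110) = 40, φ(111) = 72, φ(112) = 48, φ(113) = 112, φ(114) = 36, φ(115) = 88, φ(116) = 56, φ(117) = 72, φ(118) = 58, φ(119) = 96, φ(120) = 32, φ(121) = 110, φ(122) = 60, φ(123) = 80. Summing all 123 values: 4636. (Average order: Σ_{n ≤ x} φ(n) ~ (3/π²) x². For x = 123, (3/π²)·123² ≈ 4598.66.)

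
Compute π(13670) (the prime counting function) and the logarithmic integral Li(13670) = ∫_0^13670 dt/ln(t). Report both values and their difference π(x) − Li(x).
π(13670) = 1614;  Li(13670) ≈ 1637.65;  π(x) − Li(x) ≈ -23.65.

Direct count of primes ≤ 13670 gives π(13670) = 1614. Numerical evaluation of the logarithmic integral gives Li(13670) ≈ 1637.65. The difference π(x) − Li(x) ≈ -23.65 is typically negative for small/moderate x (Li(x) overestimates), though Littlewood's theorem shows this sign changes infinitely often.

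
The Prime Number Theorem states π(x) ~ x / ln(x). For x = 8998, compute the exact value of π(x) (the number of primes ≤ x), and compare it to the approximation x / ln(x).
π(8998) = 1116;  x/ln(x) ≈ 988.27;  relative error ≈ 11.44%.

Directly count primes up to 8998: π(8998) = 1116. The PNT approximation gives 8998/ln(8998) ≈ 8998/9.10476 ≈ 988.27. Relative error (π(x) − x/ln(x)) / π(x) ≈ 11.44%; the approximation is known to undercount slightly (Li(x) is a better estimate).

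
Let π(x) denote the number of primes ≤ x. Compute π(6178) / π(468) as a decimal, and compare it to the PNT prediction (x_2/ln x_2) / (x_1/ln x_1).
π(6178)/π(468) = 804/91 ≈ 8.8352;  PNT prediction ≈ 9.2986.

π(468) = 91 and π(6178) = 804, so π(6178)/π(468) ≈ 8.8352. The PNT-predicted ratio is (6178/ln(6178)) / (468/ln(468)) ≈ 9.2986. The two agree to within a few percent, as expected.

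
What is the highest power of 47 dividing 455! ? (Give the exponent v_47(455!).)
v_47(455!) = 9

Legendre's formula: v_p(n!) = Σ_{k ≥ 1} ⌊n / p^k⌋. For p = 47, n = 455, the terms are:
  ⌊455/47^1⌋ = ⌊455/47⌋ = 9
(the next term ⌊455/47^2⌋ = 0, terminating the sum). Summing: v_47(455!) = 9 = 9.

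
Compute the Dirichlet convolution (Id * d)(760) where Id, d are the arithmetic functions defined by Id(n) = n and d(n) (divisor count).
(Id * d)(760) = 3822

Divisors of 760: [1, 2, 4, 5, 8, 10, 19, 20, 38, 40, 76, 95, 152, 190, 380, 760]. For each d | 760:
  d = 1: Id(1) · d(760/1) = 1 · 16 = 16
  d = 2: Id(2) · d(760/2) = 2 · 12 = 24
  d = 4: Id(4) · d(760/4) = 4 · 8 = 32
  d = 5: Id(5) · d(760/5) = 5 · 8 = 40
  d = 8: Id(8) · d(760/8) = 8 · 4 = 32
  d = 10: Id(10) · d(760/10) = 10 · 6 = 60
  d = 19: Id(19) · d(760/19) = 19 · 8 = 152
  d = 20: Id(20) · d(760/20) = 20 · 4 = 80
  d = 38: Id(38) · d(760/38) = 38 · 6 = 228
  d = 40: Id(40) · d(760/40) = 40 · 2 = 80
  d = 76: Id(76) · d(760/76) = 76 · 4 = 304
  d = 95: Id(95) · d(760/95) = 95 · 4 = 380
  d = 152: Id(152) · d(760/152) = 152 · 2 = 304
  d = 190: Id(190) · d(760/190) = 190 · 3 = 570
  d = 380: Id(380) · d(760/380) = 380 · 2 = 760
  d = 760: Id(760) · d(760/760) = 760 · 1 = 760
Summing: (Id * d)(760) = 16 + 24 + 32 + 40 + 32 + 60 + 152 + 80 + 228 + 80 + 304 + 380 + 304 + 570 + 760 + 760 = 3822.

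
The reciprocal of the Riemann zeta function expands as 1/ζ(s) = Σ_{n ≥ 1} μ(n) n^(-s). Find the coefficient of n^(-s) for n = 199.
μ(199) = -1

Factor n = 199 = 199. μ(n) = 0 if any exponent ≥ 2 (not squarefree); otherwise μ(n) = (−1)^{ω(n)} where ω(n) is the number of distinct prime factors. Applying: μ(199) = -1.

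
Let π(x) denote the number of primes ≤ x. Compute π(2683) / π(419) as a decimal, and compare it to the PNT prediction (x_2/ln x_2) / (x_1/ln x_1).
π(2683)/π(419) = 389/81 ≈ 4.8025;  PNT prediction ≈ 4.8973.

π(419) = 81 and π(2683) = 389, so π(2683)/π(419) ≈ 4.8025. The PNT-predicted ratio is (2683/ln(2683)) / (419/ln(419)) ≈ 4.8973. The two agree to within a few percent, as expected.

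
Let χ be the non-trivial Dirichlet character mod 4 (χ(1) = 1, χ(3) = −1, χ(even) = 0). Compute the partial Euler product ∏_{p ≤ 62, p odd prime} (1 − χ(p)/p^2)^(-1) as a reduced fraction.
∏ = 41649646786025278187758845901/45453901250007819878400000000

The odd primes p ≤ 62 are [3, 5, 7, 11, 13, 17, 19, 23, 29, 31, 37, 41, 43, 47, 53, 59, 61]. For each, χ(p) = 1 if p ≡ 1 mod 4, χ(p) = −1 if p ≡ 3 mod 4. Taking (1 − χ(p)/p^2)^(-1) = p^2/(p^2 − χ(p)): (1 − (-1)/3^2)^(-1) · (1 − (1)/5^2)^(-1) · (1 − (-1)/7^2)^(-1) · (1 − (-1)/11^2)^(-1) · (1 − (1)/13^2)^(-1) · (1 − (1)/17^2)^(-1) · (1 − (-1)/19^2)^(-1) · (1 − (-1)/23^2)^(-1) · (1 − (1)/29^2)^(-1) · (1 − (-1)/31^2)^(-1) · (1 − (1)/37^2)^(-1) · (1 − (1)/41^2)^(-1) · (1 − (-1)/43^2)^(-1) · (1 − (-1)/47^2)^(-1) · (1 − (1)/53^2)^(-1) · (1 − (-1)/59^2)^(-1) · (1 − (1)/61^2)^(-1) = 41649646786025278187758845901/45453901250007819878400000000.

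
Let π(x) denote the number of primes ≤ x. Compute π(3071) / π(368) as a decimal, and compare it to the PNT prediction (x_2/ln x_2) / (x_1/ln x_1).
π(3071)/π(368) = 439/73 ≈ 6.0137;  PNT prediction ≈ 6.1401.

π(368) = 73 and π(3071) = 439, so π(3071)/π(368) ≈ 6.0137. The PNT-predicted ratio is (3071/ln(3071)) / (368/ln(368)) ≈ 6.1401. The two agree to within a few percent, as expected.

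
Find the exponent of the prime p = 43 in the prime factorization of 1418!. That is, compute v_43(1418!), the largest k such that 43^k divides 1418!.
v_43(1418!) = 32

Legendre's formula: v_p(n!) = Σ_{k ≥ 1} ⌊n / p^k⌋. For p = 43, n = 1418, the terms are:
  ⌊1418/43^1⌋ = ⌊1418/43⌋ = 32
(the next term ⌊1418/43^2⌋ = 0, terminating the sum). Summing: v_43(1418!) = 32 = 32.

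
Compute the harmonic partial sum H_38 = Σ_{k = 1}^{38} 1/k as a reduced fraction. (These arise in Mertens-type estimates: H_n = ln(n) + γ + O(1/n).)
H_38 = 2053580969474233/485721041551200

Direct summation: H_38 = 1 + 1/2 + ... + 1/38. The least common denominator is lcm(1, ..., 38) = 5342931457063200; over this denominator the numerator is 5342931457063200 + 2671465728531600 + 1780977152354400 + 1335732864265800 + 1068586291412640 + 890488576177200 + 763275922437600 + 667866432132900 + 593659050784800 + 534293145706320 + 485721041551200 + 445244288088600 + 410994727466400 + 381637961218800 + 356195430470880 + 333933216066450 + 314290085709600 + 296829525392400 + 281206918792800 + 267146572853160 + 254425307479200 + 242860520775600 + 232301367698400 + 222622144044300 + 213717258282528 + 205497363733200 + 197886350261600 + 190818980609400 + 184239015760800 + 178097715235440 + 172352627647200 + 166966608033225 + 161907013850400 + 157145042854800 + 152655184487520 + 148414762696200 + 144403552893600 + 140603459396400 = 22589390664216563, so H_38 = 22589390664216563/5342931457063200; reducing by gcd(22589390664216563, 5342931457063200) = 11 gives 2053580969474233/485721041551200 ≈ 4.22790. (The PNT-adjacent estimate ln(38) + γ ≈ 4.21480 matches within O(1/n).)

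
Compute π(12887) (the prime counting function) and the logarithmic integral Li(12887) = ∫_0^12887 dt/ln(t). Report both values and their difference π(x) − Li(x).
π(12887) = 1532;  Li(12887) ≈ 1555.17;  π(x) − Li(x) ≈ -23.17.

Direct count of primes ≤ 12887 gives π(12887) = 1532. Numerical evaluation of the logarithmic integral gives Li(12887) ≈ 1555.17. The difference π(x) − Li(x) ≈ -23.17 is typically negative for small/moderate x (Li(x) overestimates), though Littlewood's theorem shows this sign changes infinitely often.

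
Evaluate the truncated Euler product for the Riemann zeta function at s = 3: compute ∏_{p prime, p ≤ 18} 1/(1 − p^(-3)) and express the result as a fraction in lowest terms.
∏ = 193396928725/160952722176

The primes p ≤ 18 are [2, 3, 5, 7, 11, 13, 17]. For each prime, (1 − 1/p^3)^(-1) = p^3 / (p^3 − 1). The product is (1 − 1/2^3)^(-1), (1 − 1/3^3)^(-1), (1 − 1/5^3)^(-1), (1 − 1/7^3)^(-1), (1 − 1/11^3)^(-1), (1 − 1/13^3)^(-1), (1 − 1/17^3)^(-1) = ∏ p^3 / (p^3 − 1) = 193396928725/160952722176.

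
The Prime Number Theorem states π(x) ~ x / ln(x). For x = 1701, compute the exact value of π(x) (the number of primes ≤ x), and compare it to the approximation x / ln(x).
π(1701) = 266;  x/ln(x) ≈ 228.66;  relative error ≈ 14.04%.

Directly count primes up to 1701: π(1701) = 266. The PNT approximation gives 1701/ln(1701) ≈ 1701/7.43897 ≈ 228.66. Relative error (π(x) − x/ln(x)) / π(x) ≈ 14.04%; the approximation is known to undercount slightly (Li(x) is a better estimate).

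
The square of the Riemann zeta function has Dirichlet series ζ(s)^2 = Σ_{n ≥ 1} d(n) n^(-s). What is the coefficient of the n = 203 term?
d(203) = 4

ζ(s)^2 = (Σ 1/m^s)(Σ 1/k^s). The coefficient of 1/n^s in the product is the number of ordered pairs (m, k) with mk = n, which equals d(n). For n = 203, divisors are [1, 7, 29, 203], so d(203) = 4.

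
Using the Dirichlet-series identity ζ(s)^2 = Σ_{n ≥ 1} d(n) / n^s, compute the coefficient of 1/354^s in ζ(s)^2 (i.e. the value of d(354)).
d(354) = 8

ζ(s)^2 = (Σ 1/m^s)(Σ 1/k^s). The coefficient of 1/n^s in the product is the number of ordered pairs (m, k) with mk = n, which equals d(n). For n = 354, divisors are [1, 2, 3, 6, 59, 118, 177, 354], so d(354) = 8.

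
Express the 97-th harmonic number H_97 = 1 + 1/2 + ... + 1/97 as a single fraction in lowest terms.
H_97 = 359553024620966925518018240656745677092407/69720375229712477164533808935312303556800

Direct summation: H_97 = 1 + 1/2 + ... + 1/97. The least common denominator is lcm(1, ..., 97) = 69720375229712477164533808935312303556800; over this denominator the numerator is 69720375229712477164533808935312303556800 + 34860187614856238582266904467656151778400 + 23240125076570825721511269645104101185600 + 17430093807428119291133452233828075889200 + 13944075045942495432906761787062460711360 + 11620062538285412860755634822552050592800 + 9960053604244639594933401276473186222400 + 8715046903714059645566726116914037944600 + 7746708358856941907170423215034700395200 + 6972037522971247716453380893531230355680 + 6338215929973861560412164448664754868800 + 5810031269142706430377817411276025296400 + 5363105786900959781887216071947100273600 + 4980026802122319797466700638236593111200 + 4648025015314165144302253929020820237120 + 4357523451857029822783363058457018972300 + 4101198542924263362619635819724253150400 + 3873354179428470953585211607517350197600 + 3669493433142761956028095207121700187200 + 3486018761485623858226690446765615177840 + 3320017868081546531644467092157728740800 + 3169107964986930780206082224332377434400 + 3031320662161412050631904736317926241600 + 2905015634571353215188908705638012648200 + 2788815009188499086581352357412492142272 + 2681552893450479890943608035973550136800 + 2582236119618980635723474405011566798400 + 2490013401061159898733350319118296555600 + 2404150869990085419466683066734907019200 + 2324012507657082572151126964510410118560 + 2249044362248789585952703514042332372800 + 2178761725928514911391681529228509486150 + 2112738643324620520137388149554918289600 + 2050599271462131681309817909862126575200 + 1992010720848927918986680255294637244480 + 1936677089714235476792605803758675098800 + 1884334465667904788230643484738170366400 + 1834746716571380978014047603560850093600 + 1787701928966986593962405357315700091200 + 1743009380742811929113345223382807588920 + 1700496956822255540598385583788104964800 + 1660008934040773265822233546078864370400 + 1621404075109592492198460672914239617600 + 1584553982493465390103041112166188717200 + 1549341671771388381434084643006940079040 + 1515660331080706025315952368158963120800 + 1483412238930052705628378913517283054400 + 1452507817285676607594454352819006324100 + 1422864800606377084990485896639026603200 + 1394407504594249543290676178706246071136 + 1367066180974754454206545273241417716800 + 1340776446725239945471804017986775068400 + 1315478777919103342727052998779477425600 + 1291118059809490317861737202505783399200 + 1267643185994772312082432889732950973760 + 1245006700530579949366675159559148277800 + 1223164477714253985342698402373900062400 + 1202075434995042709733341533367453509600 + 1181701275079872494314132354835801755200 + 1162006253828541286075563482255205059280 + 1142956970978893068271046048119873828800 + 1124522181124394792976351757021166186400 + 1106672622693848843881489030719242913600 + 1089380862964257455695840764614254743075 + 1072621157380191956377443214389420054720 + 1056369321662310260068694074777459144800 + 1040602615368842942754235954258392590400 + 1025299635731065840654908954931063287600 + 1010440220720470683543968245439308747200 + 996005360424463959493340127647318622240 + 981977115911443340345546604722708500800 + 968338544857117738396302901879337549400 + 955073633283732563897723410072771281600 + 942167232833952394115321742369085183200 + 929605003062833028860450785804164047424 + 917373358285690489007023801780425046800 + 905459418567694508630309206952107838400 + 893850964483493296981202678657850045600 + 882536395312816166639668467535598779200 + 871504690371405964556672611691403794460 + 860745373206326878574491468337188932800 + 850248478411127770299192791894052482400 + 840004520839909363428118179943521729600 + 830004467020386632911116773039432185200 + 820239708584852672523927163944850630080 + 810702037554796246099230336457119808800 + 801383623330028473155561022244969006400 + 792276991246732695051520556083094358600 + 783375002581039069264424819497891051200 + 774670835885694190717042321503470039520 + 766157969557279968841030867421014324800 + 757830165540353012657976184079481560400 + 749681454082929861984234504680777457600 + 741706119465026352814189456758641527200 + 733898686628552391205619041424340037440 + 726253908642838303797227176409503162050 + 718766754945489455304472257065075294400 = 359553024620966925518018240656745677092407, so H_97 = 359553024620966925518018240656745677092407/69720375229712477164533808935312303556800 (already in lowest terms) ≈ 5.15707. (The PNT-adjacent estimate ln(97) + γ ≈ 5.15193 matches within O(1/n).)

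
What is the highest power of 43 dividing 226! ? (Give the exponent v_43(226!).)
v_43(226!) = 5

Legendre's formula: v_p(n!) = Σ_{k ≥ 1} ⌊n / p^k⌋. For p = 43, n = 226, the terms are:
  ⌊226/43^1⌋ = ⌊226/43⌋ = 5
(the next term ⌊226/43^2⌋ = 0, terminating the sum). Summing: v_43(226!) = 5 = 5.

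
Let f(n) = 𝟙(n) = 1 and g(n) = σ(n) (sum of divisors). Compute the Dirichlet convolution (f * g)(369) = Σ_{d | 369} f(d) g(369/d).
(𝟙 * σ)(369) = 774

Divisors of 369: [1, 3, 9, 41, 123, 369]. For each d | 369:
  d = 1: 𝟙(1) · σ(369/1) = 1 · 546 = 546
  d = 3: 𝟙(3) · σ(369/3) = 1 · 168 = 168
  d = 9: 𝟙(9) · σ(369/9) = 1 · 42 = 42
  d = 41: 𝟙(41) · σ(369/41) = 1 · 13 = 13
  d = 123: 𝟙(123) · σ(369/123) = 1 · 4 = 4
  d = 369: 𝟙(369) · σ(369/369) = 1 · 1 = 1
Summing: (𝟙 * σ)(369) = 546 + 168 + 42 + 13 + 4 + 1 = 774.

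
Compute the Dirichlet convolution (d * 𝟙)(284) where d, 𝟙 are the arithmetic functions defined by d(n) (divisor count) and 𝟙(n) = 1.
(d * 𝟙)(284) = 18

Divisors of 284: [1, 2, 4, 71, 142, 284]. For each d | 284:
  d = 1: d(1) · 𝟙(284/1) = 1 · 1 = 1
  d = 2: d(2) · 𝟙(284/2) = 2 · 1 = 2
  d = 4: d(4) · 𝟙(284/4) = 3 · 1 = 3
  d = 71: d(71) · 𝟙(284/71) = 2 · 1 = 2
  d = 142: d(142) · 𝟙(284/142) = 4 · 1 = 4
  d = 284: d(284) · 𝟙(284/284) = 6 · 1 = 6
Summing: (d * 𝟙)(284) = 1 + 2 + 3 + 2 + 4 + 6 = 18.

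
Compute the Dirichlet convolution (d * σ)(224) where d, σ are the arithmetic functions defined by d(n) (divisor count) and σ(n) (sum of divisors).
(d * σ)(224) = 2190

Divisors of 224: [1, 2, 4, 7, 8, 14, 16, 28, 32, 56, 112, 224]. For each d | 224:
  d = 1: d(1) · σ(224/1) = 1 · 504 = 504
  d = 2: d(2) · σ(224/2) = 2 · 248 = 496
  d = 4: d(4) · σ(224/4) = 3 · 120 = 360
  d = 7: d(7) · σ(224/7) = 2 · 63 = 126
  d = 8: d(8) · σ(224/8) = 4 · 56 = 224
  d = 14: d(14) · σ(224/14) = 4 · 31 = 124
  d = 16: d(16) · σ(224/16) = 5 · 24 = 120
  d = 28: d(28) · σ(224/28) = 6 · 15 = 90
  d = 32: d(32) · σ(224/32) = 6 · 8 = 48
  d = 56: d(56) · σ(224/56) = 8 · 7 = 56
  d = 112: d(112) · σ(224/112) = 10 · 3 = 30
  d = 224: d(224) · σ(224/224) = 12 · 1 = 12
Summing: (d * σ)(224) = 504 + 496 + 360 + 126 + 224 + 124 + 120 + 90 + 48 + 56 + 30 + 12 = 2190.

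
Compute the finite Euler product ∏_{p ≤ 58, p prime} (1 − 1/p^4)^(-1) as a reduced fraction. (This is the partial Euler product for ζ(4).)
∏ = 750937919501355467062347671738968589096863062629/693820677147413996973765862820413440000000000000

The primes p ≤ 58 are [2, 3, 5, 7, 11, 13, 17, 19, 23, 29, 31, 37, 41, 43, 47, 53]. For each prime, (1 − 1/p^4)^(-1) = p^4 / (p^4 − 1). The product is (1 − 1/2^4)^(-1), (1 − 1/3^4)^(-1), (1 − 1/5^4)^(-1), (1 − 1/7^4)^(-1), (1 − 1/11^4)^(-1), (1 − 1/13^4)^(-1), (1 − 1/17^4)^(-1), (1 − 1/19^4)^(-1), (1 − 1/23^4)^(-1), (1 − 1/29^4)^(-1), (1 − 1/31^4)^(-1), (1 − 1/37^4)^(-1), (1 − 1/41^4)^(-1), (1 − 1/43^4)^(-1), (1 − 1/47^4)^(-1), (1 − 1/53^4)^(-1) = ∏ p^4 / (p^4 − 1) = 750937919501355467062347671738968589096863062629/693820677147413996973765862820413440000000000000.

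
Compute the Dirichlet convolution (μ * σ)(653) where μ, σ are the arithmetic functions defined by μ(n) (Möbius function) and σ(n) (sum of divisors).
(μ * σ)(653) = 653

Divisors of 653: [1, 653]. For each d | 653:
  d = 1: μ(1) · σ(653/1) = 1 · 654 = 654
  d = 653: μ(653) · σ(653/653) = -1 · 1 = -1
Summing: (μ * σ)(653) = 654 + -1 = 653.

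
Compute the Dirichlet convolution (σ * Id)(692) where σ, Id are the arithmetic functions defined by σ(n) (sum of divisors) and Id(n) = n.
(σ * Id)(692) = 5899

Divisors of 692: [1, 2, 4, 173, 346, 692]. For each d | 692:
  d = 1: σ(1) · Id(692/1) = 1 · 692 = 692
  d = 2: σ(2) · Id(692/2) = 3 · 346 = 1038
  d = 4: σ(4) · Id(692/4) = 7 · 173 = 1211
  d = 173: σ(173) · Id(692/173) = 174 · 4 = 696
  d = 346: σ(346) · Id(692/346) = 522 · 2 = 1044
  d = 692: σ(692) · Id(692/692) = 1218 · 1 = 1218
Summing: (σ * Id)(692) = 692 + 1038 + 1211 + 696 + 1044 + 1218 = 5899.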